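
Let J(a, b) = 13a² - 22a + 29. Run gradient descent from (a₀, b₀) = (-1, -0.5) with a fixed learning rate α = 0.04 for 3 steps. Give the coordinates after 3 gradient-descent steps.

(0.846272, -0.5)

∇J = (26a - 22, 0)
Step 1: at (-1, -0.5), ∇J = (-48, 0) → (-1, -0.5) − 0.04·(-48, 0) = (0.92, -0.5)
Step 2: at (0.92, -0.5), ∇J = (1.92, 0) → (0.92, -0.5) − 0.04·(1.92, 0) = (0.8432, -0.5)
Step 3: at (0.8432, -0.5), ∇J = (-0.0768, 0) → (0.8432, -0.5) − 0.04·(-0.0768, 0) = (0.846272, -0.5)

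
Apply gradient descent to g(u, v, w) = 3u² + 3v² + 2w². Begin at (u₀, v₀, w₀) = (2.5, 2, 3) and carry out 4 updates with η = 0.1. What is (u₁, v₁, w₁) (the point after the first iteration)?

(1, 0.8, 1.8)

∇g = (6u, 6v, 4w)
(u₁, v₁, w₁) = (2.5, 2, 3) − 0.1·(15, 12, 12) = (1, 0.8, 1.8)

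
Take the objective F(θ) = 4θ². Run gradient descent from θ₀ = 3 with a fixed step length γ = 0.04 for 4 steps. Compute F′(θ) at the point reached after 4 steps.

5.13153024

F′(θ) = 8θ
θ₁ = 3 − 0.04·24 = 2.04
θ₂ = 2.04 − 0.04·16.32 = 1.3872
θ₃ = 1.3872 − 0.04·11.0976 = 0.943296
θ₄ = 0.943296 − 0.04·7.546368 = 0.64144128
F′(θ) at (0.64144128) = 5.13153024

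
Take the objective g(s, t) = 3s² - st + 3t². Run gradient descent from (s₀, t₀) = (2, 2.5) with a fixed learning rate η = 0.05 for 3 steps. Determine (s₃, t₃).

∇g = (6s - t, -s + 6t)
Step 1: at (2, 2.5), ∇g = (9.5, 13) → (2, 2.5) − 0.05·(9.5, 13) = (1.525, 1.85)
Step 2: at (1.525, 1.85), ∇g = (7.3, 9.575) → (1.525, 1.85) − 0.05·(7.3, 9.575) = (1.16, 1.37125)
Step 3: at (1.16, 1.37125), ∇g = (5.58875, 7.0675) → (1.16, 1.37125) − 0.05·(5.58875, 7.0675) = (0.8805625, 1.017875)

(0.8805625, 1.017875)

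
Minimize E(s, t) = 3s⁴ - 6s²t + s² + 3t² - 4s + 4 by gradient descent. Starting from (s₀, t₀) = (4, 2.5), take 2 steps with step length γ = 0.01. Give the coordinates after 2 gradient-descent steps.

∇E = (12s³ - 12st + 2s - 4, -6s² + 6t)
(s₁, t₁) = (4, 2.5) − 0.01·(652, -81) = (-2.52, 3.31)
(s₂, t₂) = (-2.52, 3.31) − 0.01·(-100.981696, -18.2424) = (-1.51018304, 3.492424)

(-1.51018304, 3.492424)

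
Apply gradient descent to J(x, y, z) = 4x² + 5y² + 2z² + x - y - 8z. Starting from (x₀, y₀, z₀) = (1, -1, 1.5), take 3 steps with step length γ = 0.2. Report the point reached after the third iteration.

(-0.368, 1.2, 1.996)

∇J = (8x + 1, 10y - 1, 4z - 8)
(x₁, y₁, z₁) = (1, -1, 1.5) − 0.2·(9, -11, -2) = (-0.8, 1.2, 1.9)
(x₂, y₂, z₂) = (-0.8, 1.2, 1.9) − 0.2·(-5.4, 11, -0.4) = (0.28, -1, 1.98)
(x₃, y₃, z₃) = (0.28, -1, 1.98) − 0.2·(3.24, -11, -0.08) = (-0.368, 1.2, 1.996)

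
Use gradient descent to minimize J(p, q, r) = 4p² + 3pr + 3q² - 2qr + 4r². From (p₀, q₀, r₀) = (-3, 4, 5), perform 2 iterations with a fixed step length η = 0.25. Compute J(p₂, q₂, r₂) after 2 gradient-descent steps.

∇J = (8p + 3r, 6q - 2r, 3p - 2q + 8r)
(p₁, q₁, r₁) = (-3, 4, 5) − 0.25·(-9, 14, 23) = (-0.75, 0.5, -0.75)
(p₂, q₂, r₂) = (-0.75, 0.5, -0.75) − 0.25·(-8.25, 4.5, -9.25) = (1.3125, -0.625, 1.5625)
J(1.3125, -0.625, 1.5625) = 25.93359375

25.93359375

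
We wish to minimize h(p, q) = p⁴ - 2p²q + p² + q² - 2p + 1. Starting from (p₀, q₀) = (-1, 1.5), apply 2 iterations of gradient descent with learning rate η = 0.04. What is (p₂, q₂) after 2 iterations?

(-0.85672192, 1.410912)

∇h = (4p³ - 4pq + 2p - 2, -2p² + 2q)
Step 1: at (-1, 1.5), ∇h = (-2, 1) → (-1, 1.5) − 0.04·(-2, 1) = (-0.92, 1.46)
Step 2: at (-0.92, 1.46), ∇h = (-1.581952, 1.2272) → (-0.92, 1.46) − 0.04·(-1.581952, 1.2272) = (-0.85672192, 1.410912)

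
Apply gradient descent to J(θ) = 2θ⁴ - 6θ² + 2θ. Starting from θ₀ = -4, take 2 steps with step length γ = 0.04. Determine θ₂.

J′(θ) = 8θ³ - 12θ + 2
Step 1: J′(-4) = -462; θ₁ = -4 − 0.04·(-462) = 14.48
Step 2: J′(14.48) = 24116.459136; θ₂ = 14.48 − 0.04·24116.459136 = -950.17836544

-950.17836544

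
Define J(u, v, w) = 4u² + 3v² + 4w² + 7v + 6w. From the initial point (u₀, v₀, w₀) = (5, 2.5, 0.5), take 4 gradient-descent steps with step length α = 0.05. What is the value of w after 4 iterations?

-0.588

∇J = (8u, 6v + 7, 8w + 6)
Step 1: at (5, 2.5, 0.5), ∇J = (40, 22, 10) → (5, 2.5, 0.5) − 0.05·(40, 22, 10) = (3, 1.4, 0)
Step 2: at (3, 1.4, 0), ∇J = (24, 15.4, 6) → (3, 1.4, 0) − 0.05·(24, 15.4, 6) = (1.8, 0.63, -0.3)
Step 3: at (1.8, 0.63, -0.3), ∇J = (14.4, 10.78, 3.6) → (1.8, 0.63, -0.3) − 0.05·(14.4, 10.78, 3.6) = (1.08, 0.091, -0.48)
Step 4: at (1.08, 0.091, -0.48), ∇J = (8.64, 7.546, 2.16) → (1.08, 0.091, -0.48) − 0.05·(8.64, 7.546, 2.16) = (0.648, -0.2863, -0.588)
w = -0.588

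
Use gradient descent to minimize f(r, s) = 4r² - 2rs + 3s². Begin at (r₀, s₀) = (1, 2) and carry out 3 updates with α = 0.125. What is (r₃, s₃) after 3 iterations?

∇f = (8r - 2s, -2r + 6s)
(r₁, s₁) = (1, 2) − 0.125·(4, 10) = (0.5, 0.75)
(r₂, s₂) = (0.5, 0.75) − 0.125·(2.5, 3.5) = (0.1875, 0.3125)
(r₃, s₃) = (0.1875, 0.3125) − 0.125·(0.875, 1.5) = (0.078125, 0.125)

(0.078125, 0.125)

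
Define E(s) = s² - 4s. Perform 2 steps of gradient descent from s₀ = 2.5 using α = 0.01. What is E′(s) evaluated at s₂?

0.9604

E′(s) = 2s - 4
Step 1: E′(2.5) = 1; s₁ = 2.5 − 0.01·1 = 2.49
Step 2: E′(2.49) = 0.98; s₂ = 2.49 − 0.01·0.98 = 2.4802
E′(s) at (2.4802) = 0.9604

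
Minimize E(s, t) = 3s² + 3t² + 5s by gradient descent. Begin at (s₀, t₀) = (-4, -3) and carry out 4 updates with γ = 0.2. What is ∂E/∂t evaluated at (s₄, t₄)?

-0.0288

∇E = (6s + 5, 6t)
Step 1: at (-4, -3), ∇E = (-19, -18) → (-4, -3) − 0.2·(-19, -18) = (-0.2, 0.6)
Step 2: at (-0.2, 0.6), ∇E = (3.8, 3.6) → (-0.2, 0.6) − 0.2·(3.8, 3.6) = (-0.96, -0.12)
Step 3: at (-0.96, -0.12), ∇E = (-0.76, -0.72) → (-0.96, -0.12) − 0.2·(-0.76, -0.72) = (-0.808, 0.024)
Step 4: at (-0.808, 0.024), ∇E = (0.152, 0.144) → (-0.808, 0.024) − 0.2·(0.152, 0.144) = (-0.8384, -0.0048)
∂E/∂t at (-0.8384, -0.0048) = -0.0288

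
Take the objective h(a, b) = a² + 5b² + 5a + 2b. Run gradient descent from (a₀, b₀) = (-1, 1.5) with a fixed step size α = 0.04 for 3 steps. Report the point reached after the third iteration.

∇h = (2a + 5, 10b + 2)
Step 1: at (-1, 1.5), ∇h = (3, 17) → (-1, 1.5) − 0.04·(3, 17) = (-1.12, 0.82)
Step 2: at (-1.12, 0.82), ∇h = (2.76, 10.2) → (-1.12, 0.82) − 0.04·(2.76, 10.2) = (-1.2304, 0.412)
Step 3: at (-1.2304, 0.412), ∇h = (2.5392, 6.12) → (-1.2304, 0.412) − 0.04·(2.5392, 6.12) = (-1.331968, 0.1672)

(-1.331968, 0.1672)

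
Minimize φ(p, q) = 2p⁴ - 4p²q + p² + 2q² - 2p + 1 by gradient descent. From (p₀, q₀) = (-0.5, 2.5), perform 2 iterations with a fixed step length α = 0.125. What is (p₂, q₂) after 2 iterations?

(-0.453125, 1.46875)

∇φ = (8p³ - 8pq + 2p - 2, -4p² + 4q)
Step 1: at (-0.5, 2.5), ∇φ = (6, 9) → (-0.5, 2.5) − 0.125·(6, 9) = (-1.25, 1.375)
Step 2: at (-1.25, 1.375), ∇φ = (-6.375, -0.75) → (-1.25, 1.375) − 0.125·(-6.375, -0.75) = (-0.453125, 1.46875)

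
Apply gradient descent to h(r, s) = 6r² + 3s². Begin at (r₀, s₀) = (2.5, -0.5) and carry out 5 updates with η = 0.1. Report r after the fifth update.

∇h = (12r, 6s)
Step 1: at (2.5, -0.5), ∇h = (30, -3) → (2.5, -0.5) − 0.1·(30, -3) = (-0.5, -0.2)
Step 2: at (-0.5, -0.2), ∇h = (-6, -1.2) → (-0.5, -0.2) − 0.1·(-6, -1.2) = (0.1, -0.08)
Step 3: at (0.1, -0.08), ∇h = (1.2, -0.48) → (0.1, -0.08) − 0.1·(1.2, -0.48) = (-0.02, -0.032)
Step 4: at (-0.02, -0.032), ∇h = (-0.24, -0.192) → (-0.02, -0.032) − 0.1·(-0.24, -0.192) = (0.004, -0.0128)
Step 5: at (0.004, -0.0128), ∇h = (0.048, -0.0768) → (0.004, -0.0128) − 0.1·(0.048, -0.0768) = (-0.0008, -0.00512)
r = -0.0008

-0.0008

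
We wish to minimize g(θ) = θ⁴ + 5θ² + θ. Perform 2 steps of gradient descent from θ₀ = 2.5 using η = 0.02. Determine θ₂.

0.53287864

g′(θ) = 4θ³ + 10θ + 1
Step 1: g′(2.5) = 88.5; θ₁ = 2.5 − 0.02·88.5 = 0.73
Step 2: g′(0.73) = 9.856068; θ₂ = 0.73 − 0.02·9.856068 = 0.53287864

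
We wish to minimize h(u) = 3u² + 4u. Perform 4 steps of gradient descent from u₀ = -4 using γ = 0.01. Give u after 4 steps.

h′(u) = 6u + 4
Step 1: h′(-4) = -20; u₁ = -4 − 0.01·(-20) = -3.8
Step 2: h′(-3.8) = -18.8; u₂ = -3.8 − 0.01·(-18.8) = -3.612
Step 3: h′(-3.612) = -17.672; u₃ = -3.612 − 0.01·(-17.672) = -3.43528
Step 4: h′(-3.43528) = -16.61168; u₄ = -3.43528 − 0.01·(-16.61168) = -3.2691632

-3.2691632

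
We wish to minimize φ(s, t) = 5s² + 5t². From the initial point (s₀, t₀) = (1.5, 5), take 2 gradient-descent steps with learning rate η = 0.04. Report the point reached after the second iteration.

(0.54, 1.8)

∇φ = (10s, 10t)
Step 1: at (1.5, 5), ∇φ = (15, 50) → (1.5, 5) − 0.04·(15, 50) = (0.9, 3)
Step 2: at (0.9, 3), ∇φ = (9, 30) → (0.9, 3) − 0.04·(9, 30) = (0.54, 1.8)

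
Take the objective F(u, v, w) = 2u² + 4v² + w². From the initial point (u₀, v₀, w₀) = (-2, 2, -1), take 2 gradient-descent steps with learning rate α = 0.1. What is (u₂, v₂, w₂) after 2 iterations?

(-0.72, 0.08, -0.64)

∇F = (4u, 8v, 2w)
Step 1: at (-2, 2, -1), ∇F = (-8, 16, -2) → (-2, 2, -1) − 0.1·(-8, 16, -2) = (-1.2, 0.4, -0.8)
Step 2: at (-1.2, 0.4, -0.8), ∇F = (-4.8, 3.2, -1.6) → (-1.2, 0.4, -0.8) − 0.1·(-4.8, 3.2, -1.6) = (-0.72, 0.08, -0.64)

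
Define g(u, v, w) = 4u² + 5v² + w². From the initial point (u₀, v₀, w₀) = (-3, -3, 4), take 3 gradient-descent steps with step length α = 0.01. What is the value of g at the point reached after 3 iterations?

59.917103142208

∇g = (8u, 10v, 2w)
Step 1: at (-3, -3, 4), ∇g = (-24, -30, 8) → (-3, -3, 4) − 0.01·(-24, -30, 8) = (-2.76, -2.7, 3.92)
Step 2: at (-2.76, -2.7, 3.92), ∇g = (-22.08, -27, 7.84) → (-2.76, -2.7, 3.92) − 0.01·(-22.08, -27, 7.84) = (-2.5392, -2.43, 3.8416)
Step 3: at (-2.5392, -2.43, 3.8416), ∇g = (-20.3136, -24.3, 7.6832) → (-2.5392, -2.43, 3.8416) − 0.01·(-20.3136, -24.3, 7.6832) = (-2.336064, -2.187, 3.764768)
g(-2.336064, -2.187, 3.764768) = 59.917103142208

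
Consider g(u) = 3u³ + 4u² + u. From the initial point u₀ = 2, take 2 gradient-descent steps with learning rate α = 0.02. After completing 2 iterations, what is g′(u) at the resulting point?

g′(u) = 9u² + 8u + 1
Step 1: g′(2) = 53; u₁ = 2 − 0.02·53 = 0.94
Step 2: g′(0.94) = 16.4724; u₂ = 0.94 − 0.02·16.4724 = 0.610552
g′(u) at (0.610552) = 9.239379702336

9.239379702336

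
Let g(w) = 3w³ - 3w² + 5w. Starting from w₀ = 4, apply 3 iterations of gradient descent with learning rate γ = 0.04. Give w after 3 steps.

g′(w) = 9w² - 6w + 5
w₁ = 4 − 0.04·125 = -1
w₂ = -1 − 0.04·20 = -1.8
w₃ = -1.8 − 0.04·44.96 = -3.5984

-3.5984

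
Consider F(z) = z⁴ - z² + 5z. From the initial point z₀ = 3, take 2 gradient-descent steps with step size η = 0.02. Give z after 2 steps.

F′(z) = 4z³ - 2z + 5
z₁ = 3 − 0.02·107 = 0.86
z₂ = 0.86 − 0.02·5.824224 = 0.74351552

0.74351552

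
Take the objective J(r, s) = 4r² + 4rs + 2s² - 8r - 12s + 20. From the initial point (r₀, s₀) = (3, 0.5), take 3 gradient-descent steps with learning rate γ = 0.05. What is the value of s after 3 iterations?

∇J = (8r + 4s - 8, 4r + 4s - 12)
Step 1: at (3, 0.5), ∇J = (18, 2) → (3, 0.5) − 0.05·(18, 2) = (2.1, 0.4)
Step 2: at (2.1, 0.4), ∇J = (10.4, -2) → (2.1, 0.4) − 0.05·(10.4, -2) = (1.58, 0.5)
Step 3: at (1.58, 0.5), ∇J = (6.64, -3.68) → (1.58, 0.5) − 0.05·(6.64, -3.68) = (1.248, 0.684)
s = 0.684

0.684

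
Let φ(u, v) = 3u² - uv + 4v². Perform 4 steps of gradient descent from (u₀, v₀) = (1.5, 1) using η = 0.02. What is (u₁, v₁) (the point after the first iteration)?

∇φ = (6u - v, -u + 8v)
(u₁, v₁) = (1.5, 1) − 0.02·(8, 6.5) = (1.34, 0.87)

(1.34, 0.87)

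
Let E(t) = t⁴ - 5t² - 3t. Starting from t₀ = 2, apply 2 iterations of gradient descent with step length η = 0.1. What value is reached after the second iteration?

E′(t) = 4t³ - 10t - 3
Step 1: E′(2) = 9; t₁ = 2 − 0.1·9 = 1.1
Step 2: E′(1.1) = -8.676; t₂ = 1.1 − 0.1·(-8.676) = 1.9676

1.9676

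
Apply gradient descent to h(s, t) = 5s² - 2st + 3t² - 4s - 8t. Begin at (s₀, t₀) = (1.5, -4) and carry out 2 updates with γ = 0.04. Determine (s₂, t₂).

(0.396, -1.5968)

∇h = (10s - 2t - 4, -2s + 6t - 8)
(s₁, t₁) = (1.5, -4) − 0.04·(19, -35) = (0.74, -2.6)
(s₂, t₂) = (0.74, -2.6) − 0.04·(8.6, -25.08) = (0.396, -1.5968)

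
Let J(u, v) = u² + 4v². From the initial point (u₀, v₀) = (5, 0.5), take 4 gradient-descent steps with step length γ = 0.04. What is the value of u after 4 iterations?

∇J = (2u, 8v)
Step 1: at (5, 0.5), ∇J = (10, 4) → (5, 0.5) − 0.04·(10, 4) = (4.6, 0.34)
Step 2: at (4.6, 0.34), ∇J = (9.2, 2.72) → (4.6, 0.34) − 0.04·(9.2, 2.72) = (4.232, 0.2312)
Step 3: at (4.232, 0.2312), ∇J = (8.464, 1.8496) → (4.232, 0.2312) − 0.04·(8.464, 1.8496) = (3.89344, 0.157216)
Step 4: at (3.89344, 0.157216), ∇J = (7.78688, 1.257728) → (3.89344, 0.157216) − 0.04·(7.78688, 1.257728) = (3.5819648, 0.10690688)
u = 3.5819648

3.5819648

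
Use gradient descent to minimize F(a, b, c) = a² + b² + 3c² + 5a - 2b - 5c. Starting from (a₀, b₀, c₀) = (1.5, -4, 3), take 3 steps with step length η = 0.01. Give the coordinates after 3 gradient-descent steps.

∇F = (2a + 5, 2b - 2, 6c - 5)
Step 1: at (1.5, -4, 3), ∇F = (8, -10, 13) → (1.5, -4, 3) − 0.01·(8, -10, 13) = (1.42, -3.9, 2.87)
Step 2: at (1.42, -3.9, 2.87), ∇F = (7.84, -9.8, 12.22) → (1.42, -3.9, 2.87) − 0.01·(7.84, -9.8, 12.22) = (1.3416, -3.802, 2.7478)
Step 3: at (1.3416, -3.802, 2.7478), ∇F = (7.6832, -9.604, 11.4868) → (1.3416, -3.802, 2.7478) − 0.01·(7.6832, -9.604, 11.4868) = (1.264768, -3.70596, 2.632932)

(1.264768, -3.70596, 2.632932)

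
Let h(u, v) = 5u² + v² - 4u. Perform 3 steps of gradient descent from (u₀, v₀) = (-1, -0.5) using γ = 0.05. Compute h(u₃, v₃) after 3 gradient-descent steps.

∇h = (10u - 4, 2v)
(u₁, v₁) = (-1, -0.5) − 0.05·(-14, -1) = (-0.3, -0.45)
(u₂, v₂) = (-0.3, -0.45) − 0.05·(-7, -0.9) = (0.05, -0.405)
(u₃, v₃) = (0.05, -0.405) − 0.05·(-3.5, -0.81) = (0.225, -0.3645)
h(0.225, -0.3645) = -0.51401475

-0.51401475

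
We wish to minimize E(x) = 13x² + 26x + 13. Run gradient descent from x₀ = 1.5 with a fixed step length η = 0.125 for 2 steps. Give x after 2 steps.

11.65625

E′(x) = 26x + 26
Step 1: E′(1.5) = 65; x₁ = 1.5 − 0.125·65 = -6.625
Step 2: E′(-6.625) = -146.25; x₂ = -6.625 − 0.125·(-146.25) = 11.65625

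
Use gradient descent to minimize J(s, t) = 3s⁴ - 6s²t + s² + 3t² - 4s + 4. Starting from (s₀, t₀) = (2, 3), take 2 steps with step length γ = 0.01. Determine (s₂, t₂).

∇J = (12s³ - 12st + 2s - 4, -6s² + 6t)
(s₁, t₁) = (2, 3) − 0.01·(24, -6) = (1.76, 3.06)
(s₂, t₂) = (1.76, 3.06) − 0.01·(0.314112, -0.2256) = (1.75685888, 3.062256)

(1.75685888, 3.062256)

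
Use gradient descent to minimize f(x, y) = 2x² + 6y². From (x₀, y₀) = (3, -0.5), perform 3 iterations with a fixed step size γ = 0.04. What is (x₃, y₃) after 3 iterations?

(1.778112, -0.070304)

∇f = (4x, 12y)
(x₁, y₁) = (3, -0.5) − 0.04·(12, -6) = (2.52, -0.26)
(x₂, y₂) = (2.52, -0.26) − 0.04·(10.08, -3.12) = (2.1168, -0.1352)
(x₃, y₃) = (2.1168, -0.1352) − 0.04·(8.4672, -1.6224) = (1.778112, -0.070304)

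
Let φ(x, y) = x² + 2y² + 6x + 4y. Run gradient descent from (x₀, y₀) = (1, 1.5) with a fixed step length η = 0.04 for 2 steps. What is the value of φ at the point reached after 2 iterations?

∇φ = (2x + 6, 4y + 4)
(x₁, y₁) = (1, 1.5) − 0.04·(8, 10) = (0.68, 1.1)
(x₂, y₂) = (0.68, 1.1) − 0.04·(7.36, 8.4) = (0.3856, 0.764)
φ(0.3856, 0.764) = 6.68567936

6.68567936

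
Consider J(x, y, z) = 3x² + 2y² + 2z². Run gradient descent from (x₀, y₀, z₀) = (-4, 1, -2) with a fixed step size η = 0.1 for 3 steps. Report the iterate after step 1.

(-1.6, 0.6, -1.2)

∇J = (6x, 4y, 4z)
(x₁, y₁, z₁) = (-4, 1, -2) − 0.1·(-24, 4, -8) = (-1.6, 0.6, -1.2)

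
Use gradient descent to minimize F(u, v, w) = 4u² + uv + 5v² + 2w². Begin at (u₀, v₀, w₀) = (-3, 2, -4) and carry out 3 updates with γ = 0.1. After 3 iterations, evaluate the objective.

∇F = (8u + v, u + 10v, 4w)
Step 1: at (-3, 2, -4), ∇F = (-22, 17, -16) → (-3, 2, -4) − 0.1·(-22, 17, -16) = (-0.8, 0.3, -2.4)
Step 2: at (-0.8, 0.3, -2.4), ∇F = (-6.1, 2.2, -9.6) → (-0.8, 0.3, -2.4) − 0.1·(-6.1, 2.2, -9.6) = (-0.19, 0.08, -1.44)
Step 3: at (-0.19, 0.08, -1.44), ∇F = (-1.44, 0.61, -5.76) → (-0.19, 0.08, -1.44) − 0.1·(-1.44, 0.61, -5.76) = (-0.046, 0.019, -0.864)
F(-0.046, 0.019, -0.864) = 1.502387

1.502387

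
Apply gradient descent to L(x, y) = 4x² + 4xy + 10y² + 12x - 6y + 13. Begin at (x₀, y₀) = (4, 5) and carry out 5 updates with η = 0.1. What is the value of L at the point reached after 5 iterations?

1133.7469920256

∇L = (8x + 4y + 12, 4x + 20y - 6)
(x₁, y₁) = (4, 5) − 0.1·(64, 110) = (-2.4, -6)
(x₂, y₂) = (-2.4, -6) − 0.1·(-31.2, -135.6) = (0.72, 7.56)
(x₃, y₃) = (0.72, 7.56) − 0.1·(48, 148.08) = (-4.08, -7.248)
(x₄, y₄) = (-4.08, -7.248) − 0.1·(-49.632, -167.28) = (0.8832, 9.48)
(x₅, y₅) = (0.8832, 9.48) − 0.1·(56.9856, 187.1328) = (-4.81536, -9.23328)
L(-4.81536, -9.23328) = 1133.7469920256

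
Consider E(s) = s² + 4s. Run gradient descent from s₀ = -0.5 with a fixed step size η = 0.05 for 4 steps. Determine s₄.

-1.01585

E′(s) = 2s + 4
s₁ = -0.5 − 0.05·3 = -0.65
s₂ = -0.65 − 0.05·2.7 = -0.785
s₃ = -0.785 − 0.05·2.43 = -0.9065
s₄ = -0.9065 − 0.05·2.187 = -1.01585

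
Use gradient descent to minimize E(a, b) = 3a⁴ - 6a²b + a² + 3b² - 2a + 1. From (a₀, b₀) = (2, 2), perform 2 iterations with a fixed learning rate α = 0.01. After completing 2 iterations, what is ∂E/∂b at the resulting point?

-0.13869336

∇E = (12a³ - 12ab + 2a - 2, -6a² + 6b)
Step 1: at (2, 2), ∇E = (50, -12) → (2, 2) − 0.01·(50, -12) = (1.5, 2.12)
Step 2: at (1.5, 2.12), ∇E = (3.34, -0.78) → (1.5, 2.12) − 0.01·(3.34, -0.78) = (1.4666, 2.1278)
∂E/∂b at (1.4666, 2.1278) = -0.13869336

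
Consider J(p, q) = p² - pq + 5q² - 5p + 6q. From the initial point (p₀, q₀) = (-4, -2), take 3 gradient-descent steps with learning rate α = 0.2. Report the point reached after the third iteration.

(0.64, 0.344)

∇J = (2p - q - 5, -p + 10q + 6)
Step 1: at (-4, -2), ∇J = (-11, -10) → (-4, -2) − 0.2·(-11, -10) = (-1.8, 0)
Step 2: at (-1.8, 0), ∇J = (-8.6, 7.8) → (-1.8, 0) − 0.2·(-8.6, 7.8) = (-0.08, -1.56)
Step 3: at (-0.08, -1.56), ∇J = (-3.6, -9.52) → (-0.08, -1.56) − 0.2·(-3.6, -9.52) = (0.64, 0.344)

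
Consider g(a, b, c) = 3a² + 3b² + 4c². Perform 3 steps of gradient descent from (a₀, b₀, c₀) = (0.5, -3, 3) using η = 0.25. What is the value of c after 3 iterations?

-3

∇g = (6a, 6b, 8c)
(a₁, b₁, c₁) = (0.5, -3, 3) − 0.25·(3, -18, 24) = (-0.25, 1.5, -3)
(a₂, b₂, c₂) = (-0.25, 1.5, -3) − 0.25·(-1.5, 9, -24) = (0.125, -0.75, 3)
(a₃, b₃, c₃) = (0.125, -0.75, 3) − 0.25·(0.75, -4.5, 24) = (-0.0625, 0.375, -3)
c = -3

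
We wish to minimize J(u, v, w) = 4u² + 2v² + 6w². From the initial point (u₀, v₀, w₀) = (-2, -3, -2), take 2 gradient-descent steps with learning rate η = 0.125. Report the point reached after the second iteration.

∇J = (8u, 4v, 12w)
(u₁, v₁, w₁) = (-2, -3, -2) − 0.125·(-16, -12, -24) = (0, -1.5, 1)
(u₂, v₂, w₂) = (0, -1.5, 1) − 0.125·(0, -6, 12) = (0, -0.75, -0.5)

(0, -0.75, -0.5)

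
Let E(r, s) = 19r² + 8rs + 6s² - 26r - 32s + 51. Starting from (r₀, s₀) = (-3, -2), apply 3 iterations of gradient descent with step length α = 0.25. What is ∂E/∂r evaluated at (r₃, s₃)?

∇E = (38r + 8s - 26, 8r + 12s - 32)
(r₁, s₁) = (-3, -2) − 0.25·(-156, -80) = (36, 18)
(r₂, s₂) = (36, 18) − 0.25·(1486, 472) = (-335.5, -100)
(r₃, s₃) = (-335.5, -100) − 0.25·(-13575, -3916) = (3058.25, 879)
∂E/∂r at (3058.25, 879) = 123219.5

123219.5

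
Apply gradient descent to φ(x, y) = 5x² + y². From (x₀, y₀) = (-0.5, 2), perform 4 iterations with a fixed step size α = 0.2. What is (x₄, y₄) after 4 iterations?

(-0.5, 0.2592)

∇φ = (10x, 2y)
Step 1: at (-0.5, 2), ∇φ = (-5, 4) → (-0.5, 2) − 0.2·(-5, 4) = (0.5, 1.2)
Step 2: at (0.5, 1.2), ∇φ = (5, 2.4) → (0.5, 1.2) − 0.2·(5, 2.4) = (-0.5, 0.72)
Step 3: at (-0.5, 0.72), ∇φ = (-5, 1.44) → (-0.5, 0.72) − 0.2·(-5, 1.44) = (0.5, 0.432)
Step 4: at (0.5, 0.432), ∇φ = (5, 0.864) → (0.5, 0.432) − 0.2·(5, 0.864) = (-0.5, 0.2592)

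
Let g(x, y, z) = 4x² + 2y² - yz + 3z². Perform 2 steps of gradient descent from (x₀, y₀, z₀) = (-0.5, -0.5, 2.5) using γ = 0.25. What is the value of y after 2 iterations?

∇g = (8x, 4y - z, -y + 6z)
Step 1: at (-0.5, -0.5, 2.5), ∇g = (-4, -4.5, 15.5) → (-0.5, -0.5, 2.5) − 0.25·(-4, -4.5, 15.5) = (0.5, 0.625, -1.375)
Step 2: at (0.5, 0.625, -1.375), ∇g = (4, 3.875, -8.875) → (0.5, 0.625, -1.375) − 0.25·(4, 3.875, -8.875) = (-0.5, -0.34375, 0.84375)
y = -0.34375

-0.34375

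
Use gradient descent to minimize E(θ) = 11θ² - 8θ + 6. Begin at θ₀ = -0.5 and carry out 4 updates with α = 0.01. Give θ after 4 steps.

E′(θ) = 22θ - 8
θ₁ = -0.5 − 0.01·(-19) = -0.31
θ₂ = -0.31 − 0.01·(-14.82) = -0.1618
θ₃ = -0.1618 − 0.01·(-11.5596) = -0.046204
θ₄ = -0.046204 − 0.01·(-9.016488) = 0.04396088

0.04396088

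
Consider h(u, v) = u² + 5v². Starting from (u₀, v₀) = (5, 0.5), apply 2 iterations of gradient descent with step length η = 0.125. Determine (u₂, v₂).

(2.8125, 0.03125)

∇h = (2u, 10v)
Step 1: at (5, 0.5), ∇h = (10, 5) → (5, 0.5) − 0.125·(10, 5) = (3.75, -0.125)
Step 2: at (3.75, -0.125), ∇h = (7.5, -1.25) → (3.75, -0.125) − 0.125·(7.5, -1.25) = (2.8125, 0.03125)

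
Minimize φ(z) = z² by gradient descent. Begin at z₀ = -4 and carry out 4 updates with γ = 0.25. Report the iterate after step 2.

-1

φ′(z) = 2z
z₁ = -4 − 0.25·(-8) = -2
z₂ = -2 − 0.25·(-4) = -1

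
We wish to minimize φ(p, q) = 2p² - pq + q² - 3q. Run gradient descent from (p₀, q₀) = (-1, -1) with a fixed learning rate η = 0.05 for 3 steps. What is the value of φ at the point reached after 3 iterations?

∇φ = (4p - q, -p + 2q - 3)
(p₁, q₁) = (-1, -1) − 0.05·(-3, -4) = (-0.85, -0.8)
(p₂, q₂) = (-0.85, -0.8) − 0.05·(-2.6, -3.75) = (-0.72, -0.6125)
(p₃, q₃) = (-0.72, -0.6125) − 0.05·(-2.2675, -3.505) = (-0.606625, -0.43725)
φ(-0.606625, -0.43725) = 1.9736785625

1.9736785625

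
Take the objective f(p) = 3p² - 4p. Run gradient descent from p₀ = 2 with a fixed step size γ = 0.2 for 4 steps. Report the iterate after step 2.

f′(p) = 6p - 4
Step 1: f′(2) = 8; p₁ = 2 − 0.2·8 = 0.4
Step 2: f′(0.4) = -1.6; p₂ = 0.4 − 0.2·(-1.6) = 0.72

0.72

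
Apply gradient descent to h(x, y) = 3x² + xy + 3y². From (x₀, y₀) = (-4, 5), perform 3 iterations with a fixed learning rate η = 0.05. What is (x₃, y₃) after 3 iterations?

(-1.761125, 2.03575)

∇h = (6x + y, x + 6y)
(x₁, y₁) = (-4, 5) − 0.05·(-19, 26) = (-3.05, 3.7)
(x₂, y₂) = (-3.05, 3.7) − 0.05·(-14.6, 19.15) = (-2.32, 2.7425)
(x₃, y₃) = (-2.32, 2.7425) − 0.05·(-11.1775, 14.135) = (-1.761125, 2.03575)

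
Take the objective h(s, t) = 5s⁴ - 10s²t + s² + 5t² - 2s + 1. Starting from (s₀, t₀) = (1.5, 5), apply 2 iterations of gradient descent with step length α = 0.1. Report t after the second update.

93.1225

∇h = (20s³ - 20st + 2s - 2, -10s² + 10t)
Step 1: at (1.5, 5), ∇h = (-81.5, 27.5) → (1.5, 5) − 0.1·(-81.5, 27.5) = (9.65, 2.25)
Step 2: at (9.65, 2.25), ∇h = (17555.6925, -908.725) → (9.65, 2.25) − 0.1·(17555.6925, -908.725) = (-1745.91925, 93.1225)
t = 93.1225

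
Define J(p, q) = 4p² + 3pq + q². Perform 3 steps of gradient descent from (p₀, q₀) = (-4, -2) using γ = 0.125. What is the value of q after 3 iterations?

∇J = (8p + 3q, 3p + 2q)
(p₁, q₁) = (-4, -2) − 0.125·(-38, -16) = (0.75, 0)
(p₂, q₂) = (0.75, 0) − 0.125·(6, 2.25) = (0, -0.28125)
(p₃, q₃) = (0, -0.28125) − 0.125·(-0.84375, -0.5625) = (0.10546875, -0.2109375)
q = -0.2109375

-0.2109375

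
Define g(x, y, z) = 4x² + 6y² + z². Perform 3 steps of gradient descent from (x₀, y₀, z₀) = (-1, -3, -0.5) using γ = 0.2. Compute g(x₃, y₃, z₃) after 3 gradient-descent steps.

406.793232

∇g = (8x, 12y, 2z)
(x₁, y₁, z₁) = (-1, -3, -0.5) − 0.2·(-8, -36, -1) = (0.6, 4.2, -0.3)
(x₂, y₂, z₂) = (0.6, 4.2, -0.3) − 0.2·(4.8, 50.4, -0.6) = (-0.36, -5.88, -0.18)
(x₃, y₃, z₃) = (-0.36, -5.88, -0.18) − 0.2·(-2.88, -70.56, -0.36) = (0.216, 8.232, -0.108)
g(0.216, 8.232, -0.108) = 406.793232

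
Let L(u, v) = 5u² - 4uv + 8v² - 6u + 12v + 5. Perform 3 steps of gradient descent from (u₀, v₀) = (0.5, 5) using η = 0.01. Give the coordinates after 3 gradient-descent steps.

(0.970796, 2.730536)

∇L = (10u - 4v - 6, -4u + 16v + 12)
(u₁, v₁) = (0.5, 5) − 0.01·(-21, 90) = (0.71, 4.1)
(u₂, v₂) = (0.71, 4.1) − 0.01·(-15.3, 74.76) = (0.863, 3.3524)
(u₃, v₃) = (0.863, 3.3524) − 0.01·(-10.7796, 62.1864) = (0.970796, 2.730536)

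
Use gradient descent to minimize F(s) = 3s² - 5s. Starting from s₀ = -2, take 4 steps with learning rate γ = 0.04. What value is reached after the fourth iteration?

-0.11192832

F′(s) = 6s - 5
Step 1: F′(-2) = -17; s₁ = -2 − 0.04·(-17) = -1.32
Step 2: F′(-1.32) = -12.92; s₂ = -1.32 − 0.04·(-12.92) = -0.8032
Step 3: F′(-0.8032) = -9.8192; s₃ = -0.8032 − 0.04·(-9.8192) = -0.410432
Step 4: F′(-0.410432) = -7.462592; s₄ = -0.410432 − 0.04·(-7.462592) = -0.11192832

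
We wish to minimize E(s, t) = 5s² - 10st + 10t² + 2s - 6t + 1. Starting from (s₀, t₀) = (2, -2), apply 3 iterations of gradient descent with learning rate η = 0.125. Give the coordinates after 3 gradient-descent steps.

∇E = (10s - 10t + 2, -10s + 20t - 6)
(s₁, t₁) = (2, -2) − 0.125·(42, -66) = (-3.25, 6.25)
(s₂, t₂) = (-3.25, 6.25) − 0.125·(-93, 151.5) = (8.375, -12.6875)
(s₃, t₃) = (8.375, -12.6875) − 0.125·(212.625, -343.5) = (-18.203125, 30.25)

(-18.203125, 30.25)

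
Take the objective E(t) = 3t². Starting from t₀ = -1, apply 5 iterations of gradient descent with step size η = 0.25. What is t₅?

E′(t) = 6t
t₁ = -1 − 0.25·(-6) = 0.5
t₂ = 0.5 − 0.25·3 = -0.25
t₃ = -0.25 − 0.25·(-1.5) = 0.125
t₄ = 0.125 − 0.25·0.75 = -0.0625
t₅ = -0.0625 − 0.25·(-0.375) = 0.03125

0.03125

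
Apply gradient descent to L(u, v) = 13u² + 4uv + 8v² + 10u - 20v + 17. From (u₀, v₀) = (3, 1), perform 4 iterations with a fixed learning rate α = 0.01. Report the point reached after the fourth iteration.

(0.53197536, 0.91249344)

∇L = (26u + 4v + 10, 4u + 16v - 20)
Step 1: at (3, 1), ∇L = (92, 8) → (3, 1) − 0.01·(92, 8) = (2.08, 0.92)
Step 2: at (2.08, 0.92), ∇L = (67.76, 3.04) → (2.08, 0.92) − 0.01·(67.76, 3.04) = (1.4024, 0.8896)
Step 3: at (1.4024, 0.8896), ∇L = (50.0208, -0.1568) → (1.4024, 0.8896) − 0.01·(50.0208, -0.1568) = (0.902192, 0.891168)
Step 4: at (0.902192, 0.891168), ∇L = (37.021664, -2.132544) → (0.902192, 0.891168) − 0.01·(37.021664, -2.132544) = (0.53197536, 0.91249344)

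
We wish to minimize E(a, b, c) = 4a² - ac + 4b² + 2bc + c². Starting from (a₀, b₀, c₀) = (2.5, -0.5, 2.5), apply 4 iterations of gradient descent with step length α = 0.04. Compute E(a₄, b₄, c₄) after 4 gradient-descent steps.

4.22693925240832

∇E = (8a - c, 8b + 2c, -a + 2b + 2c)
Step 1: at (2.5, -0.5, 2.5), ∇E = (17.5, 1, 1.5) → (2.5, -0.5, 2.5) − 0.04·(17.5, 1, 1.5) = (1.8, -0.54, 2.44)
Step 2: at (1.8, -0.54, 2.44), ∇E = (11.96, 0.56, 2) → (1.8, -0.54, 2.44) − 0.04·(11.96, 0.56, 2) = (1.3216, -0.5624, 2.36)
Step 3: at (1.3216, -0.5624, 2.36), ∇E = (8.2128, 0.2208, 2.2736) → (1.3216, -0.5624, 2.36) − 0.04·(8.2128, 0.2208, 2.2736) = (0.993088, -0.571232, 2.269056)
Step 4: at (0.993088, -0.571232, 2.269056), ∇E = (5.675648, -0.031744, 2.40256) → (0.993088, -0.571232, 2.269056) − 0.04·(5.675648, -0.031744, 2.40256) = (0.76606208, -0.56996224, 2.1729536)
E(0.76606208, -0.56996224, 2.1729536) = 4.22693925240832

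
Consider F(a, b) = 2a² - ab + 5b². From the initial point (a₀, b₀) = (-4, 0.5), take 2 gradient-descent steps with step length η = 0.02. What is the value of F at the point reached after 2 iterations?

∇F = (4a - b, -a + 10b)
Step 1: at (-4, 0.5), ∇F = (-16.5, 9) → (-4, 0.5) − 0.02·(-16.5, 9) = (-3.67, 0.32)
Step 2: at (-3.67, 0.32), ∇F = (-15, 6.87) → (-3.67, 0.32) − 0.02·(-15, 6.87) = (-3.37, 0.1826)
F(-3.37, 0.1826) = 23.4958758

23.4958758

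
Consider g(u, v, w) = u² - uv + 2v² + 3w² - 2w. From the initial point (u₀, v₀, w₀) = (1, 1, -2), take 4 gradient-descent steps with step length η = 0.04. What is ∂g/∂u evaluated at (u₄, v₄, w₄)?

1.0525184

∇g = (2u - v, -u + 4v, 6w - 2)
Step 1: at (1, 1, -2), ∇g = (1, 3, -14) → (1, 1, -2) − 0.04·(1, 3, -14) = (0.96, 0.88, -1.44)
Step 2: at (0.96, 0.88, -1.44), ∇g = (1.04, 2.56, -10.64) → (0.96, 0.88, -1.44) − 0.04·(1.04, 2.56, -10.64) = (0.9184, 0.7776, -1.0144)
Step 3: at (0.9184, 0.7776, -1.0144), ∇g = (1.0592, 2.192, -8.0864) → (0.9184, 0.7776, -1.0144) − 0.04·(1.0592, 2.192, -8.0864) = (0.876032, 0.68992, -0.690944)
Step 4: at (0.876032, 0.68992, -0.690944), ∇g = (1.062144, 1.883648, -6.145664) → (0.876032, 0.68992, -0.690944) − 0.04·(1.062144, 1.883648, -6.145664) = (0.83354624, 0.61457408, -0.44511744)
∂g/∂u at (0.83354624, 0.61457408, -0.44511744) = 1.0525184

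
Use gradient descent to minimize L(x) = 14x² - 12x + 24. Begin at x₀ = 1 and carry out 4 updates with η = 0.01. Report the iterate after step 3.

0.641856

L′(x) = 28x - 12
Step 1: L′(1) = 16; x₁ = 1 − 0.01·16 = 0.84
Step 2: L′(0.84) = 11.52; x₂ = 0.84 − 0.01·11.52 = 0.7248
Step 3: L′(0.7248) = 8.2944; x₃ = 0.7248 − 0.01·8.2944 = 0.641856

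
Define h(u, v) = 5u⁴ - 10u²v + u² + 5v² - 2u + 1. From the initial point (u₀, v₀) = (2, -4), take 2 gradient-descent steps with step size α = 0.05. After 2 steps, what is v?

∇h = (20u³ - 20uv + 2u - 2, -10u² + 10v)
(u₁, v₁) = (2, -4) − 0.05·(322, -80) = (-14.1, 0)
(u₂, v₂) = (-14.1, 0) − 0.05·(-56094.62, -1988.1) = (2790.631, 99.405)
v = 99.405

99.405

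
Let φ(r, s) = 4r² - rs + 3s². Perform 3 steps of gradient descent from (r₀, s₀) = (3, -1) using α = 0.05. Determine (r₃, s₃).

(0.598625, -0.157125)

∇φ = (8r - s, -r + 6s)
Step 1: at (3, -1), ∇φ = (25, -9) → (3, -1) − 0.05·(25, -9) = (1.75, -0.55)
Step 2: at (1.75, -0.55), ∇φ = (14.55, -5.05) → (1.75, -0.55) − 0.05·(14.55, -5.05) = (1.0225, -0.2975)
Step 3: at (1.0225, -0.2975), ∇φ = (8.4775, -2.8075) → (1.0225, -0.2975) − 0.05·(8.4775, -2.8075) = (0.598625, -0.157125)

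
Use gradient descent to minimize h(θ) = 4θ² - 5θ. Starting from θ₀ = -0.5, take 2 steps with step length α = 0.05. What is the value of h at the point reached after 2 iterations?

-0.9064

h′(θ) = 8θ - 5
θ₁ = -0.5 − 0.05·(-9) = -0.05
θ₂ = -0.05 − 0.05·(-5.4) = 0.22
h(0.22) = -0.9064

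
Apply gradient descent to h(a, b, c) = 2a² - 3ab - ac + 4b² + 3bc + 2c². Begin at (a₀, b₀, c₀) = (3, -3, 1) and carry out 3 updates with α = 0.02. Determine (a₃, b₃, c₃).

(1.998992, -1.560384, 1.323344)

∇h = (4a - 3b - c, -3a + 8b + 3c, -a + 3b + 4c)
(a₁, b₁, c₁) = (3, -3, 1) − 0.02·(20, -30, -8) = (2.6, -2.4, 1.16)
(a₂, b₂, c₂) = (2.6, -2.4, 1.16) − 0.02·(16.44, -23.52, -5.16) = (2.2712, -1.9296, 1.2632)
(a₃, b₃, c₃) = (2.2712, -1.9296, 1.2632) − 0.02·(13.6104, -18.4608, -3.0072) = (1.998992, -1.560384, 1.323344)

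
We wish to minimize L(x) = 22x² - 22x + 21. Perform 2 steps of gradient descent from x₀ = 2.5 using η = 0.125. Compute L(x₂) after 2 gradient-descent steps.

L′(x) = 44x - 22
x₁ = 2.5 − 0.125·88 = -8.5
x₂ = -8.5 − 0.125·(-396) = 41
L(41) = 36101

36101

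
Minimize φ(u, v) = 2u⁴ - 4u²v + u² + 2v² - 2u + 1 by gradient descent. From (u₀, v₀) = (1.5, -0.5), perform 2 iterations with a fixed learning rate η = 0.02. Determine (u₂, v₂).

(0.70224512, -0.203808)

∇φ = (8u³ - 8uv + 2u - 2, -4u² + 4v)
Step 1: at (1.5, -0.5), ∇φ = (34, -11) → (1.5, -0.5) − 0.02·(34, -11) = (0.82, -0.28)
Step 2: at (0.82, -0.28), ∇φ = (5.887744, -3.8096) → (0.82, -0.28) − 0.02·(5.887744, -3.8096) = (0.70224512, -0.203808)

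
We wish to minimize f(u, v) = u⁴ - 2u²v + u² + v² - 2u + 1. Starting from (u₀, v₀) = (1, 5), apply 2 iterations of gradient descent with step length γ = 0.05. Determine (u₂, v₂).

∇f = (4u³ - 4uv + 2u - 2, -2u² + 2v)
Step 1: at (1, 5), ∇f = (-16, 8) → (1, 5) − 0.05·(-16, 8) = (1.8, 4.6)
Step 2: at (1.8, 4.6), ∇f = (-8.192, 2.72) → (1.8, 4.6) − 0.05·(-8.192, 2.72) = (2.2096, 4.464)

(2.2096, 4.464)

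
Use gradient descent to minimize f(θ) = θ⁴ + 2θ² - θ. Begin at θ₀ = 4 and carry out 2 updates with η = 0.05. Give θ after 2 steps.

f′(θ) = 4θ³ + 4θ - 1
Step 1: f′(4) = 271; θ₁ = 4 − 0.05·271 = -9.55
Step 2: f′(-9.55) = -3523.1355; θ₂ = -9.55 − 0.05·(-3523.1355) = 166.606775

166.606775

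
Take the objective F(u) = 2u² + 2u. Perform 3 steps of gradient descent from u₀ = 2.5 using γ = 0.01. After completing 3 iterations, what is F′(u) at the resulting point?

10.616832

F′(u) = 4u + 2
Step 1: F′(2.5) = 12; u₁ = 2.5 − 0.01·12 = 2.38
Step 2: F′(2.38) = 11.52; u₂ = 2.38 − 0.01·11.52 = 2.2648
Step 3: F′(2.2648) = 11.0592; u₃ = 2.2648 − 0.01·11.0592 = 2.154208
F′(u) at (2.154208) = 10.616832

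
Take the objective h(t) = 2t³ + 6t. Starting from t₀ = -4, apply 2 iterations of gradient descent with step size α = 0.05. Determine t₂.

-34.243

h′(t) = 6t² + 6
Step 1: h′(-4) = 102; t₁ = -4 − 0.05·102 = -9.1
Step 2: h′(-9.1) = 502.86; t₂ = -9.1 − 0.05·502.86 = -34.243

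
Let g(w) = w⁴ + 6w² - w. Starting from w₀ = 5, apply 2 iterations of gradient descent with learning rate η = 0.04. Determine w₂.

828.09700096

g′(w) = 4w³ + 12w - 1
w₁ = 5 − 0.04·559 = -17.36
w₂ = -17.36 − 0.04·(-21136.425024) = 828.09700096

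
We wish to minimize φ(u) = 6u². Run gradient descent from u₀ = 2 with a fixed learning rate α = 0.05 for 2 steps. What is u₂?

φ′(u) = 12u
u₁ = 2 − 0.05·24 = 0.8
u₂ = 0.8 − 0.05·9.6 = 0.32

0.32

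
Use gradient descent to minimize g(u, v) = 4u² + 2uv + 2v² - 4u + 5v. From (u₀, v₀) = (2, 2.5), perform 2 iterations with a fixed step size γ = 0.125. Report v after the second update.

-0.53125

∇g = (8u + 2v - 4, 2u + 4v + 5)
Step 1: at (2, 2.5), ∇g = (17, 19) → (2, 2.5) − 0.125·(17, 19) = (-0.125, 0.125)
Step 2: at (-0.125, 0.125), ∇g = (-4.75, 5.25) → (-0.125, 0.125) − 0.125·(-4.75, 5.25) = (0.46875, -0.53125)
v = -0.53125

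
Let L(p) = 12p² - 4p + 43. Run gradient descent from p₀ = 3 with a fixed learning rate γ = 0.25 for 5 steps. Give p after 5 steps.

L′(p) = 24p - 4
Step 1: L′(3) = 68; p₁ = 3 − 0.25·68 = -14
Step 2: L′(-14) = -340; p₂ = -14 − 0.25·(-340) = 71
Step 3: L′(71) = 1700; p₃ = 71 − 0.25·1700 = -354
Step 4: L′(-354) = -8500; p₄ = -354 − 0.25·(-8500) = 1771
Step 5: L′(1771) = 42500; p₅ = 1771 − 0.25·42500 = -8854

-8854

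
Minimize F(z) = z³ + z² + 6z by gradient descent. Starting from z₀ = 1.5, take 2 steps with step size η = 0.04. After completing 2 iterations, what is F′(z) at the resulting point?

7.600637589552

F′(z) = 3z² + 2z + 6
Step 1: F′(1.5) = 15.75; z₁ = 1.5 − 0.04·15.75 = 0.87
Step 2: F′(0.87) = 10.0107; z₂ = 0.87 − 0.04·10.0107 = 0.469572
F′(z) at (0.469572) = 7.600637589552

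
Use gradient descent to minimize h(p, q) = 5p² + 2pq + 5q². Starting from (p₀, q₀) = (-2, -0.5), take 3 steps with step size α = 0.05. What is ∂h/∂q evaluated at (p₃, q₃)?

∇h = (10p + 2q, 2p + 10q)
Step 1: at (-2, -0.5), ∇h = (-21, -9) → (-2, -0.5) − 0.05·(-21, -9) = (-0.95, -0.05)
Step 2: at (-0.95, -0.05), ∇h = (-9.6, -2.4) → (-0.95, -0.05) − 0.05·(-9.6, -2.4) = (-0.47, 0.07)
Step 3: at (-0.47, 0.07), ∇h = (-4.56, -0.24) → (-0.47, 0.07) − 0.05·(-4.56, -0.24) = (-0.242, 0.082)
∂h/∂q at (-0.242, 0.082) = 0.336

0.336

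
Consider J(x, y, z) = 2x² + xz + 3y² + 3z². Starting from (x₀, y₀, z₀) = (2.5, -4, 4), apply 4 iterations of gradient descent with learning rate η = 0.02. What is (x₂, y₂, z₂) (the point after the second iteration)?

∇J = (4x + z, 6y, x + 6z)
Step 1: at (2.5, -4, 4), ∇J = (14, -24, 26.5) → (2.5, -4, 4) − 0.02·(14, -24, 26.5) = (2.22, -3.52, 3.47)
Step 2: at (2.22, -3.52, 3.47), ∇J = (12.35, -21.12, 23.04) → (2.22, -3.52, 3.47) − 0.02·(12.35, -21.12, 23.04) = (1.973, -3.0976, 3.0092)

(1.973, -3.0976, 3.0092)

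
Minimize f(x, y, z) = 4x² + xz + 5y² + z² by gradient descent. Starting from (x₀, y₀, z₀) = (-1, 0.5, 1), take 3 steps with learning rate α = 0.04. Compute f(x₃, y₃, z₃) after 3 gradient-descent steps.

∇f = (8x + z, 10y, x + 2z)
(x₁, y₁, z₁) = (-1, 0.5, 1) − 0.04·(-7, 5, 1) = (-0.72, 0.3, 0.96)
(x₂, y₂, z₂) = (-0.72, 0.3, 0.96) − 0.04·(-4.8, 3, 1.2) = (-0.528, 0.18, 0.912)
(x₃, y₃, z₃) = (-0.528, 0.18, 0.912) − 0.04·(-3.312, 1.8, 1.296) = (-0.39552, 0.108, 0.86016)
f(-0.39552, 0.108, 0.86016) = 1.083729024

1.083729024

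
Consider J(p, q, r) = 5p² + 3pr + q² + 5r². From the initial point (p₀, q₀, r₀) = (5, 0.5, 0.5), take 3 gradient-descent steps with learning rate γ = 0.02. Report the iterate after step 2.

(3.17, 0.4608, -0.1582)

∇J = (10p + 3r, 2q, 3p + 10r)
(p₁, q₁, r₁) = (5, 0.5, 0.5) − 0.02·(51.5, 1, 20) = (3.97, 0.48, 0.1)
(p₂, q₂, r₂) = (3.97, 0.48, 0.1) − 0.02·(40, 0.96, 12.91) = (3.17, 0.4608, -0.1582)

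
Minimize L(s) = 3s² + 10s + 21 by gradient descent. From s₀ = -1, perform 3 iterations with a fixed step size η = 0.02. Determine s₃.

L′(s) = 6s + 10
Step 1: L′(-1) = 4; s₁ = -1 − 0.02·4 = -1.08
Step 2: L′(-1.08) = 3.52; s₂ = -1.08 − 0.02·3.52 = -1.1504
Step 3: L′(-1.1504) = 3.0976; s₃ = -1.1504 − 0.02·3.0976 = -1.212352

-1.212352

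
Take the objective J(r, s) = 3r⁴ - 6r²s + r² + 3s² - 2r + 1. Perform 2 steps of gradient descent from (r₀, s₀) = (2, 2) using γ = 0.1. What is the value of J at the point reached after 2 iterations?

351743.23376128

∇J = (12r³ - 12rs + 2r - 2, -6r² + 6s)
(r₁, s₁) = (2, 2) − 0.1·(50, -12) = (-3, 3.2)
(r₂, s₂) = (-3, 3.2) − 0.1·(-216.8, -34.8) = (18.68, 6.68)
J(18.68, 6.68) = 351743.23376128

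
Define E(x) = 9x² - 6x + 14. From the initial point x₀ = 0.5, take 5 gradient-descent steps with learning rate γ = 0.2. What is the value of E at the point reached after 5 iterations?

E′(x) = 18x - 6
x₁ = 0.5 − 0.2·3 = -0.1
x₂ = -0.1 − 0.2·(-7.8) = 1.46
x₃ = 1.46 − 0.2·20.28 = -2.596
x₄ = -2.596 − 0.2·(-52.728) = 7.9496
x₅ = 7.9496 − 0.2·137.0928 = -19.46896
E(-19.46896) = 3542.1773913344

3542.1773913344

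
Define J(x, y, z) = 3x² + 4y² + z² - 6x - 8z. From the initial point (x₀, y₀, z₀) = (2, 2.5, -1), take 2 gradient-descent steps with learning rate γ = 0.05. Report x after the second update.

∇J = (6x - 6, 8y, 2z - 8)
Step 1: at (2, 2.5, -1), ∇J = (6, 20, -10) → (2, 2.5, -1) − 0.05·(6, 20, -10) = (1.7, 1.5, -0.5)
Step 2: at (1.7, 1.5, -0.5), ∇J = (4.2, 12, -9) → (1.7, 1.5, -0.5) − 0.05·(4.2, 12, -9) = (1.49, 0.9, -0.05)
x = 1.49

1.49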